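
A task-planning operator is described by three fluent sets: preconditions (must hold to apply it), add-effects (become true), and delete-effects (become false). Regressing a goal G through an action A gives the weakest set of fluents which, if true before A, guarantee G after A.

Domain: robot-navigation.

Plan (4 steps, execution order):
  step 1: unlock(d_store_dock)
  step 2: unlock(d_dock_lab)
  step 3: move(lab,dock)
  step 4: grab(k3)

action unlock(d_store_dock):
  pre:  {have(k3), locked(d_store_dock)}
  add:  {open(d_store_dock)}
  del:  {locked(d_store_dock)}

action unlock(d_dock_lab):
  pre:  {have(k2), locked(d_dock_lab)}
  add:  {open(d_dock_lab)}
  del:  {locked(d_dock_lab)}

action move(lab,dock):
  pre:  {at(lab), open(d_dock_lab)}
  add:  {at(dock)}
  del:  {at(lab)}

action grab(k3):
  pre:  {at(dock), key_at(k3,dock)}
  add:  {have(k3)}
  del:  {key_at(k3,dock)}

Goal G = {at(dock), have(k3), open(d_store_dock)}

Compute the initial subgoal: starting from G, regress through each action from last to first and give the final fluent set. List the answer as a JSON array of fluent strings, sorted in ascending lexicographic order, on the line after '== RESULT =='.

Regress step by step:
  through step 4 (grab(k3)): drop {have(k3)}, keep {at(dock), open(d_store_dock)}, require {at(dock), key_at(k3,dock)}
    → {at(dock), key_at(k3,dock), open(d_store_dock)}
  through step 3 (move(lab,dock)): drop {at(dock)}, keep {key_at(k3,dock), open(d_store_dock)}, require {at(lab), open(d_dock_lab)}
    → {at(lab), key_at(k3,dock), open(d_dock_lab), open(d_store_dock)}
  through step 2 (unlock(d_dock_lab)): drop {open(d_dock_lab)}, keep {at(lab), key_at(k3,dock), open(d_store_dock)}, require {have(k2), locked(d_dock_lab)}
    → {at(lab), have(k2), key_at(k3,dock), locked(d_dock_lab), open(d_store_dock)}
  through step 1 (unlock(d_store_dock)): drop {open(d_store_dock)}, keep {at(lab), have(k2), key_at(k3,dock), locked(d_dock_lab)}, require {have(k3), locked(d_store_dock)}
    → {at(lab), have(k2), have(k3), key_at(k3,dock), locked(d_dock_lab), locked(d_store_dock)}

== RESULT ==
["at(lab)", "have(k2)", "have(k3)", "key_at(k3,dock)", "locked(d_dock_lab)", "locked(d_store_dock)"]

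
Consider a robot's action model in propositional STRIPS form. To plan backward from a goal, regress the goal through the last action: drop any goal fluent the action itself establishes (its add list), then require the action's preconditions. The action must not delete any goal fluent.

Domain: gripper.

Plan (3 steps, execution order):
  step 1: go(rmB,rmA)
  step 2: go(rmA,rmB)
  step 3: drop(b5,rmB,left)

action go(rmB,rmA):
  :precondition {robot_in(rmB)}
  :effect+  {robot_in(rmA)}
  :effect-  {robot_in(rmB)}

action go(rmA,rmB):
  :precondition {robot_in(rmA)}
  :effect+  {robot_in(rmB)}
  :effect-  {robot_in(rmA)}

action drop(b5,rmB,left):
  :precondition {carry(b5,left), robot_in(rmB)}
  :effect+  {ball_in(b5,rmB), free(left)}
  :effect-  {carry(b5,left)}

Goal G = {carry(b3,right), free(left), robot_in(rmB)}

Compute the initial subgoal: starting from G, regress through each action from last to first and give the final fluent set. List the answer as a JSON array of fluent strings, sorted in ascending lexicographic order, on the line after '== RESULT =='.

Regress step by step:
  through step 3 (drop(b5,rmB,left)): drop {free(left)}, keep {carry(b3,right), robot_in(rmB)}, require {carry(b5,left), robot_in(rmB)}
    → {carry(b3,right), carry(b5,left), robot_in(rmB)}
  through step 2 (go(rmA,rmB)): drop {robot_in(rmB)}, keep {carry(b3,right), carry(b5,left)}, require {robot_in(rmA)}
    → {carry(b3,right), carry(b5,left), robot_in(rmA)}
  through step 1 (go(rmB,rmA)): drop {robot_in(rmA)}, keep {carry(b3,right), carry(b5,left)}, require {robot_in(rmB)}
    → {carry(b3,right), carry(b5,left), robot_in(rmB)}

== RESULT ==
["carry(b3,right)", "carry(b5,left)", "robot_in(rmB)"]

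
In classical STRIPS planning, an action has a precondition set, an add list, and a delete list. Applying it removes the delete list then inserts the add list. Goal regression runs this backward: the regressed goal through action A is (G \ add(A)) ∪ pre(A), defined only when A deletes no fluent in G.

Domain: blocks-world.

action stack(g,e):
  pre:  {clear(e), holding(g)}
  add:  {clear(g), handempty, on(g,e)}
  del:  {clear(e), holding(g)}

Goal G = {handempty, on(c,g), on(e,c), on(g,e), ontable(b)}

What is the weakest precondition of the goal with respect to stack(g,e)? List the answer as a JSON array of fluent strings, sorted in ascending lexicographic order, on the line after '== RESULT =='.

Compute (G \ add) ∪ pre:
  G ∩ del = {}  (empty — regression defined)
  G \ add = {handempty, on(c,g), on(e,c), on(g,e), ontable(b)} \ {clear(g), handempty, on(g,e)} = {on(c,g), on(e,c), ontable(b)}
  ∪ pre   = {on(c,g), on(e,c), ontable(b)} ∪ {clear(e), holding(g)}
          = {clear(e), holding(g), on(c,g), on(e,c), ontable(b)}

== RESULT ==
["clear(e)", "holding(g)", "on(c,g)", "on(e,c)", "ontable(b)"]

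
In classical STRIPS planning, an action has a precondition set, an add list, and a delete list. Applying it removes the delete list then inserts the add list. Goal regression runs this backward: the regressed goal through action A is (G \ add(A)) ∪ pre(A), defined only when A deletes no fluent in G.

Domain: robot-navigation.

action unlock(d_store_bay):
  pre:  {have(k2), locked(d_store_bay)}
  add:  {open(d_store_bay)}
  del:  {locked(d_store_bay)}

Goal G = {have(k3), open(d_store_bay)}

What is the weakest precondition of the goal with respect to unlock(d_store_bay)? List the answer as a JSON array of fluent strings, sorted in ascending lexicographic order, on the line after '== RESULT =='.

Compute (G \ add) ∪ pre:
  G ∩ del = {}  (empty — regression defined)
  G \ add = {have(k3), open(d_store_bay)} \ {open(d_store_bay)} = {have(k3)}
  ∪ pre   = {have(k3)} ∪ {have(k2), locked(d_store_bay)}
          = {have(k2), have(k3), locked(d_store_bay)}

== RESULT ==
["have(k2)", "have(k3)", "locked(d_store_bay)"]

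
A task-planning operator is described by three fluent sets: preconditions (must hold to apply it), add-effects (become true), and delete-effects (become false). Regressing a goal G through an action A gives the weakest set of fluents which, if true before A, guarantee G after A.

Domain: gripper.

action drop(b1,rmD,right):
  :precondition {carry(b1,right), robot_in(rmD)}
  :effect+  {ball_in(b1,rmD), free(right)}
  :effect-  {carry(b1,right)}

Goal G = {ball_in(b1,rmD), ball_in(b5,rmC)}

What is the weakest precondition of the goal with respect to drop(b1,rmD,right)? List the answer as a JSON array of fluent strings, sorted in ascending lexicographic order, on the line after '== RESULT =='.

Regress:
  G ∩ del = {}  (empty — regression defined)
  G \ add = {ball_in(b1,rmD), ball_in(b5,rmC)} \ {ball_in(b1,rmD), free(right)} = {ball_in(b5,rmC)}
  ∪ pre   = {ball_in(b5,rmC)} ∪ {carry(b1,right), robot_in(rmD)}
          = {ball_in(b5,rmC), carry(b1,right), robot_in(rmD)}

== RESULT ==
["ball_in(b5,rmC)", "carry(b1,right)", "robot_in(rmD)"]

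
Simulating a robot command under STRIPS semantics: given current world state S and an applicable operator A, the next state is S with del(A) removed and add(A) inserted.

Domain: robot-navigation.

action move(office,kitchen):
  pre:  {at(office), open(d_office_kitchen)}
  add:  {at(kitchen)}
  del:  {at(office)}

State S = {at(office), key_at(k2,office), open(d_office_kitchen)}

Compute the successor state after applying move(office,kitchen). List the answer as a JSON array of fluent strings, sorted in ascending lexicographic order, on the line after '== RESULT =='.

Compute (S \ del) ∪ add:
  pre ⊆ S: {at(office), open(d_office_kitchen)} ⊆ S  — applicable
  S \ del = {key_at(k2,office), open(d_office_kitchen)}
  ∪ add   = {at(kitchen), key_at(k2,office), open(d_office_kitchen)}

== RESULT ==
["at(kitchen)", "key_at(k2,office)", "open(d_office_kitchen)"]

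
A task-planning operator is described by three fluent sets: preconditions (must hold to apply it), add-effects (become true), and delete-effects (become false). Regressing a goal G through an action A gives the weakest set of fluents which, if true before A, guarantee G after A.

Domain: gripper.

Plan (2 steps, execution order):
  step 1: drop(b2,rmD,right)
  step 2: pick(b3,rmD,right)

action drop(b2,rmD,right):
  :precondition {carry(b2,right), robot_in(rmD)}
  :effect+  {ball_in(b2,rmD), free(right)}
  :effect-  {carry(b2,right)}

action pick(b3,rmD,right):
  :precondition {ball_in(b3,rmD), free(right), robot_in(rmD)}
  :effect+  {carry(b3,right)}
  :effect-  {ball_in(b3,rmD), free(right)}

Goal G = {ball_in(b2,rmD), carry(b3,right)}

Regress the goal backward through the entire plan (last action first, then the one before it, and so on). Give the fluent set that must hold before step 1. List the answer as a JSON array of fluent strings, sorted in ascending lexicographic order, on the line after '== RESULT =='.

Regress step by step:
  through step 2 (pick(b3,rmD,right)): drop {carry(b3,right)}, keep {ball_in(b2,rmD)}, require {ball_in(b3,rmD), free(right), robot_in(rmD)}
    → {ball_in(b2,rmD), ball_in(b3,rmD), free(right), robot_in(rmD)}
  through step 1 (drop(b2,rmD,right)): drop {ball_in(b2,rmD), free(right)}, keep {ball_in(b3,rmD), robot_in(rmD)}, require {carry(b2,right), robot_in(rmD)}
    → {ball_in(b3,rmD), carry(b2,right), robot_in(rmD)}

== RESULT ==
["ball_in(b3,rmD)", "carry(b2,right)", "robot_in(rmD)"]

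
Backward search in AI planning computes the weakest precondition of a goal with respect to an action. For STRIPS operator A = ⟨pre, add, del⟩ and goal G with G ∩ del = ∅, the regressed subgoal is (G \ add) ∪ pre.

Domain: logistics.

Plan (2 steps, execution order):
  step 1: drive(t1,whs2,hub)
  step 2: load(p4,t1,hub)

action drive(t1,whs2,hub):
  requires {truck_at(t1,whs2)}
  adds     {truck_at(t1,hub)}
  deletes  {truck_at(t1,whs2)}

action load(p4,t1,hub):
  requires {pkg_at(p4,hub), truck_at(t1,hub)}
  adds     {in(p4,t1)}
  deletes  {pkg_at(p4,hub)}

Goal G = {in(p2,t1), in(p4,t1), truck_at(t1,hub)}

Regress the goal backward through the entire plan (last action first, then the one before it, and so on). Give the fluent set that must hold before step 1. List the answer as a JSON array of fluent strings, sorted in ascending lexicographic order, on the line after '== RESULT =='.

Work backward from the goal:
  through step 2 (load(p4,t1,hub)): drop {in(p4,t1)}, keep {in(p2,t1), truck_at(t1,hub)}, require {pkg_at(p4,hub), truck_at(t1,hub)}
    → {in(p2,t1), pkg_at(p4,hub), truck_at(t1,hub)}
  through step 1 (drive(t1,whs2,hub)): drop {truck_at(t1,hub)}, keep {in(p2,t1), pkg_at(p4,hub)}, require {truck_at(t1,whs2)}
    → {in(p2,t1), pkg_at(p4,hub), truck_at(t1,whs2)}

== RESULT ==
["in(p2,t1)", "pkg_at(p4,hub)", "truck_at(t1,whs2)"]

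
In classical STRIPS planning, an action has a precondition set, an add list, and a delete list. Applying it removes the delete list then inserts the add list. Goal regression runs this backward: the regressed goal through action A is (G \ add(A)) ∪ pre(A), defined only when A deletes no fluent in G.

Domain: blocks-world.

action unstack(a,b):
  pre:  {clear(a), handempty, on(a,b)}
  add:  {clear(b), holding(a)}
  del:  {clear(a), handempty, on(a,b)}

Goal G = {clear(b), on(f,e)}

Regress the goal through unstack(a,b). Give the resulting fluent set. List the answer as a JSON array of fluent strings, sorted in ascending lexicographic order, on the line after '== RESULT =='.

Regress:
  G ∩ del = {}  (empty — regression defined)
  G \ add = {clear(b), on(f,e)} \ {clear(b), holding(a)} = {on(f,e)}
  ∪ pre   = {on(f,e)} ∪ {clear(a), handempty, on(a,b)}
          = {clear(a), handempty, on(a,b), on(f,e)}

== RESULT ==
["clear(a)", "handempty", "on(a,b)", "on(f,e)"]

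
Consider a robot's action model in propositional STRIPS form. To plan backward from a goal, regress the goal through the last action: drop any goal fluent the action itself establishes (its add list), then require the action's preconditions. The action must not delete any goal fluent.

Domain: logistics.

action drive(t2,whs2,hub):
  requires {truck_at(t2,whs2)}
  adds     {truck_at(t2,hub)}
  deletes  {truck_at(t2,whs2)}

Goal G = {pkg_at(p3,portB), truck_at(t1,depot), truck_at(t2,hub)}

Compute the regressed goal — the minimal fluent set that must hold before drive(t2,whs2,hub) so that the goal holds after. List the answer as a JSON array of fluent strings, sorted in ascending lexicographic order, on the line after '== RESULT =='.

Compute (G \ add) ∪ pre:
  G ∩ del = {}  (empty — regression defined)
  G \ add = {pkg_at(p3,portB), truck_at(t1,depot), truck_at(t2,hub)} \ {truck_at(t2,hub)} = {pkg_at(p3,portB), truck_at(t1,depot)}
  ∪ pre   = {pkg_at(p3,portB), truck_at(t1,depot)} ∪ {truck_at(t2,whs2)}
          = {pkg_at(p3,portB), truck_at(t1,depot), truck_at(t2,whs2)}

== RESULT ==
["pkg_at(p3,portB)", "truck_at(t1,depot)", "truck_at(t2,whs2)"]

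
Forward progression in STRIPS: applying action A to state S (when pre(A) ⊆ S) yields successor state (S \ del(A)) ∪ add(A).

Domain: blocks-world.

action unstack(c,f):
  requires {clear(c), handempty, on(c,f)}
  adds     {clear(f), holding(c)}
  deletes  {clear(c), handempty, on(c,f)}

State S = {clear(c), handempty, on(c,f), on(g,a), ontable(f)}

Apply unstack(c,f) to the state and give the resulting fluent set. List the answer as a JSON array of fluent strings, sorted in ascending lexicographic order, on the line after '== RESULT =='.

Compute (S \ del) ∪ add:
  pre ⊆ S: {clear(c), handempty, on(c,f)} ⊆ S  — applicable
  S \ del = {on(g,a), ontable(f)}
  ∪ add   = {clear(f), holding(c), on(g,a), ontable(f)}

== RESULT ==
["clear(f)", "holding(c)", "on(g,a)", "ontable(f)"]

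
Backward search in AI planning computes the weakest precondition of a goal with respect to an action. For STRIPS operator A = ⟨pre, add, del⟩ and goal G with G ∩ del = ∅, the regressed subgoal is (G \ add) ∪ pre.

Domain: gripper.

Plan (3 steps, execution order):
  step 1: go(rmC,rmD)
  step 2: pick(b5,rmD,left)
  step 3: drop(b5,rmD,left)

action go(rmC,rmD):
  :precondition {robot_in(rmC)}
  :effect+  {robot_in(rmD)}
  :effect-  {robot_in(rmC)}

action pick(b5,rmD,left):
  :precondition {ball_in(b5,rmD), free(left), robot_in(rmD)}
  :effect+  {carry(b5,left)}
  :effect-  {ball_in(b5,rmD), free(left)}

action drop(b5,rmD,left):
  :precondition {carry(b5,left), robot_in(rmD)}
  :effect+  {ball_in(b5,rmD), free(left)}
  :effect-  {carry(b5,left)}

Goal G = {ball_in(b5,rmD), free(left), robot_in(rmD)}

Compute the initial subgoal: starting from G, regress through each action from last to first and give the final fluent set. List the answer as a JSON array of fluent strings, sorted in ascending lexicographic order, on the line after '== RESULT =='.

Regress step by step:
  through step 3 (drop(b5,rmD,left)): drop {ball_in(b5,rmD), free(left)}, keep {robot_in(rmD)}, require {carry(b5,left), robot_in(rmD)}
    → {carry(b5,left), robot_in(rmD)}
  through step 2 (pick(b5,rmD,left)): drop {carry(b5,left)}, keep {robot_in(rmD)}, require {ball_in(b5,rmD), free(left), robot_in(rmD)}
    → {ball_in(b5,rmD), free(left), robot_in(rmD)}
  through step 1 (go(rmC,rmD)): drop {robot_in(rmD)}, keep {ball_in(b5,rmD), free(left)}, require {robot_in(rmC)}
    → {ball_in(b5,rmD), free(left), robot_in(rmC)}

== RESULT ==
["ball_in(b5,rmD)", "free(left)", "robot_in(rmC)"]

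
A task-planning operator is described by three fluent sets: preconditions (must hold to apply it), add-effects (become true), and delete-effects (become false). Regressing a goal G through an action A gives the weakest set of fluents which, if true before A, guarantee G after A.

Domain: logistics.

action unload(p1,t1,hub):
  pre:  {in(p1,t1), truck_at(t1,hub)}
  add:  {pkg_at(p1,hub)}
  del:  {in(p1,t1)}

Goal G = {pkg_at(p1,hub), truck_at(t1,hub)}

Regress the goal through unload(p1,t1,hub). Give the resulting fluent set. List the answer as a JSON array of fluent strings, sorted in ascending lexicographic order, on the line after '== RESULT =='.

Compute (G \ add) ∪ pre:
  G ∩ del = {}  (empty — regression defined)
  G \ add = {pkg_at(p1,hub), truck_at(t1,hub)} \ {pkg_at(p1,hub)} = {truck_at(t1,hub)}
  ∪ pre   = {truck_at(t1,hub)} ∪ {in(p1,t1), truck_at(t1,hub)}
          = {in(p1,t1), truck_at(t1,hub)}

== RESULT ==
["in(p1,t1)", "truck_at(t1,hub)"]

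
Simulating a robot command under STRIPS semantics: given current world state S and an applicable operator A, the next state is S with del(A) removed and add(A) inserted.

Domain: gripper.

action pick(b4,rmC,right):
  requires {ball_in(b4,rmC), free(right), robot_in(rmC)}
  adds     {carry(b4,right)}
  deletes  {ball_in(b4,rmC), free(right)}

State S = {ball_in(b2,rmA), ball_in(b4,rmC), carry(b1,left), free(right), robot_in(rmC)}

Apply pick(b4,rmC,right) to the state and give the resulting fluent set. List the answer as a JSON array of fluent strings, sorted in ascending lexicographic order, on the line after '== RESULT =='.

Progress:
  pre ⊆ S: {ball_in(b4,rmC), free(right), robot_in(rmC)} ⊆ S  — applicable
  S \ del = {ball_in(b2,rmA), carry(b1,left), robot_in(rmC)}
  ∪ add   = {ball_in(b2,rmA), carry(b1,left), carry(b4,right), robot_in(rmC)}

== RESULT ==
["ball_in(b2,rmA)", "carry(b1,left)", "carry(b4,right)", "robot_in(rmC)"]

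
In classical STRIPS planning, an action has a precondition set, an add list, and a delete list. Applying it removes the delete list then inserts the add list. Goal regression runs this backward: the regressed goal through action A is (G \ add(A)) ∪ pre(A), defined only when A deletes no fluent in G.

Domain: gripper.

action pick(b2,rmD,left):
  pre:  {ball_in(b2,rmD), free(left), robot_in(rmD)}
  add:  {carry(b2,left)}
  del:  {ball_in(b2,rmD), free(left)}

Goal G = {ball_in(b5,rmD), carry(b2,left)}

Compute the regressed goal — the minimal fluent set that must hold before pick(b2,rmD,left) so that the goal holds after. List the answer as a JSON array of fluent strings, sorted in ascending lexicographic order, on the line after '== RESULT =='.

Regress:
  G ∩ del = {}  (empty — regression defined)
  G \ add = {ball_in(b5,rmD), carry(b2,left)} \ {carry(b2,left)} = {ball_in(b5,rmD)}
  ∪ pre   = {ball_in(b5,rmD)} ∪ {ball_in(b2,rmD), free(left), robot_in(rmD)}
          = {ball_in(b2,rmD), ball_in(b5,rmD), free(left), robot_in(rmD)}

== RESULT ==
["ball_in(b2,rmD)", "ball_in(b5,rmD)", "free(left)", "robot_in(rmD)"]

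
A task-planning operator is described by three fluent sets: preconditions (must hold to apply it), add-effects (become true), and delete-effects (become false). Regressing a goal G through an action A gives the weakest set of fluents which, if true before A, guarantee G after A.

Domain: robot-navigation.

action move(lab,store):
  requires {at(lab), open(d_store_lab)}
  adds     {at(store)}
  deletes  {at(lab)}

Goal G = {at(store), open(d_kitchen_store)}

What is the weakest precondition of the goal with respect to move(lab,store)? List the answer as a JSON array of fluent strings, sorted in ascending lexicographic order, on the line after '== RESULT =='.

Regress:
  G ∩ del = {}  (empty — regression defined)
  G \ add = {at(store), open(d_kitchen_store)} \ {at(store)} = {open(d_kitchen_store)}
  ∪ pre   = {open(d_kitchen_store)} ∪ {at(lab), open(d_store_lab)}
          = {at(lab), open(d_kitchen_store), open(d_store_lab)}

== RESULT ==
["at(lab)", "open(d_kitchen_store)", "open(d_store_lab)"]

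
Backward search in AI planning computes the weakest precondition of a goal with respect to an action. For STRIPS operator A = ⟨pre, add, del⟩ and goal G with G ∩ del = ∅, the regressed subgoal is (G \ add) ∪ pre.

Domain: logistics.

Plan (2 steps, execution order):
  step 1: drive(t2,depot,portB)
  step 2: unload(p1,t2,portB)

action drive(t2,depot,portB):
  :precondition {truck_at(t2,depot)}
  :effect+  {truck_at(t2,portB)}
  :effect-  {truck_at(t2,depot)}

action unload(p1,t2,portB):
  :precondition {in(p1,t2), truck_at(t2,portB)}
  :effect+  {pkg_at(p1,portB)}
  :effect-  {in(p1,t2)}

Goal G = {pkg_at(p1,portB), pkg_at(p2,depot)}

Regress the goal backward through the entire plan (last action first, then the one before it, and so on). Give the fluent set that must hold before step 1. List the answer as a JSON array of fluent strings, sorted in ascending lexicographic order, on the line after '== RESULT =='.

Work backward from the goal:
  through step 2 (unload(p1,t2,portB)): drop {pkg_at(p1,portB)}, keep {pkg_at(p2,depot)}, require {in(p1,t2), truck_at(t2,portB)}
    → {in(p1,t2), pkg_at(p2,depot), truck_at(t2,portB)}
  through step 1 (drive(t2,depot,portB)): drop {truck_at(t2,portB)}, keep {in(p1,t2), pkg_at(p2,depot)}, require {truck_at(t2,depot)}
    → {in(p1,t2), pkg_at(p2,depot), truck_at(t2,depot)}

== RESULT ==
["in(p1,t2)", "pkg_at(p2,depot)", "truck_at(t2,depot)"]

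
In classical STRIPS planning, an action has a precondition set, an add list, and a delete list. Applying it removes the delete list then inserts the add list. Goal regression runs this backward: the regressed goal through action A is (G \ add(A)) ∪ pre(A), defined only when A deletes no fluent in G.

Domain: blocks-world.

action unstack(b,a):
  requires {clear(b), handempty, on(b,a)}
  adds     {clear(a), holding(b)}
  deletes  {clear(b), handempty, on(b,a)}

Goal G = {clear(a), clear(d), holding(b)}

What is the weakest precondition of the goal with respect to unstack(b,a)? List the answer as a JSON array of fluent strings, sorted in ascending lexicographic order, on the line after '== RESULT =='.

Regress:
  G ∩ del = {}  (empty — regression defined)
  G \ add = {clear(a), clear(d), holding(b)} \ {clear(a), holding(b)} = {clear(d)}
  ∪ pre   = {clear(d)} ∪ {clear(b), handempty, on(b,a)}
          = {clear(b), clear(d), handempty, on(b,a)}

== RESULT ==
["clear(b)", "clear(d)", "handempty", "on(b,a)"]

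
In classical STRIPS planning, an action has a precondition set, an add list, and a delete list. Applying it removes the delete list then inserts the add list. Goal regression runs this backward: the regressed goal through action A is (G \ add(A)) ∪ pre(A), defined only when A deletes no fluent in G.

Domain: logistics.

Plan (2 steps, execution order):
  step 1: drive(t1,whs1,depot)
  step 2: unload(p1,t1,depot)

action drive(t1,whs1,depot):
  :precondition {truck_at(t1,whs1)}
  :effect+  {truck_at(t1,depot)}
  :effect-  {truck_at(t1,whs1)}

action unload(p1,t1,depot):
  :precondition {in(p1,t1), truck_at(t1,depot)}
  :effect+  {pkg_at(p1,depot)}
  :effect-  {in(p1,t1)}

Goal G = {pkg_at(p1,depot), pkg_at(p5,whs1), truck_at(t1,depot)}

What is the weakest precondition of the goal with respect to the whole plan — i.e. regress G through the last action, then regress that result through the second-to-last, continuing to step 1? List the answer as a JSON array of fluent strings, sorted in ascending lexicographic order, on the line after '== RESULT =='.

Work backward from the goal:
  through step 2 (unload(p1,t1,depot)): drop {pkg_at(p1,depot)}, keep {pkg_at(p5,whs1), truck_at(t1,depot)}, require {in(p1,t1), truck_at(t1,depot)}
    → {in(p1,t1), pkg_at(p5,whs1), truck_at(t1,depot)}
  through step 1 (drive(t1,whs1,depot)): drop {truck_at(t1,depot)}, keep {in(p1,t1), pkg_at(p5,whs1)}, require {truck_at(t1,whs1)}
    → {in(p1,t1), pkg_at(p5,whs1), truck_at(t1,whs1)}

== RESULT ==
["in(p1,t1)", "pkg_at(p5,whs1)", "truck_at(t1,whs1)"]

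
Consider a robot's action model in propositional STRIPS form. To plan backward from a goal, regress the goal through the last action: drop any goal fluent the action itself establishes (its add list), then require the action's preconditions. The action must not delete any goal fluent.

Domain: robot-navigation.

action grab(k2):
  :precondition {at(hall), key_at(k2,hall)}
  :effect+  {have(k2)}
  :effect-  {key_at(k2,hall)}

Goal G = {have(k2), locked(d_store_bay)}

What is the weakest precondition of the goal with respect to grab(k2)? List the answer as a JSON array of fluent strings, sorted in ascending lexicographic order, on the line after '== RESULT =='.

Regress:
  G ∩ del = {}  (empty — regression defined)
  G \ add = {have(k2), locked(d_store_bay)} \ {have(k2)} = {locked(d_store_bay)}
  ∪ pre   = {locked(d_store_bay)} ∪ {at(hall), key_at(k2,hall)}
          = {at(hall), key_at(k2,hall), locked(d_store_bay)}

== RESULT ==
["at(hall)", "key_at(k2,hall)", "locked(d_store_bay)"]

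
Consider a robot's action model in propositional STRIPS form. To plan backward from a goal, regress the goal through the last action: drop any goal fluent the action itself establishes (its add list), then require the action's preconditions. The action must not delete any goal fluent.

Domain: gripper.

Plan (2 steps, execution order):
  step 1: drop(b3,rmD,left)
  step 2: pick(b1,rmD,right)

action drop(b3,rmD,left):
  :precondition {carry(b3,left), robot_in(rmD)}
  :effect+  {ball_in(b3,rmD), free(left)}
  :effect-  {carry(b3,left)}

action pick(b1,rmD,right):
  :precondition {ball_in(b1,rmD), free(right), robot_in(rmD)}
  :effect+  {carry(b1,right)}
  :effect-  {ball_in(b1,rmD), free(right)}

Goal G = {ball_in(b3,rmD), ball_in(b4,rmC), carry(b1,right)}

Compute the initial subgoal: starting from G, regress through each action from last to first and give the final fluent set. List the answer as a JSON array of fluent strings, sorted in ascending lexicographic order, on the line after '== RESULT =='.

Regress step by step:
  through step 2 (pick(b1,rmD,right)): drop {carry(b1,right)}, keep {ball_in(b3,rmD), ball_in(b4,rmC)}, require {ball_in(b1,rmD), free(right), robot_in(rmD)}
    → {ball_in(b1,rmD), ball_in(b3,rmD), ball_in(b4,rmC), free(right), robot_in(rmD)}
  through step 1 (drop(b3,rmD,left)): drop {ball_in(b3,rmD)}, keep {ball_in(b1,rmD), ball_in(b4,rmC), free(right), robot_in(rmD)}, require {carry(b3,left), robot_in(rmD)}
    → {ball_in(b1,rmD), ball_in(b4,rmC), carry(b3,left), free(right), robot_in(rmD)}

== RESULT ==
["ball_in(b1,rmD)", "ball_in(b4,rmC)", "carry(b3,left)", "free(right)", "robot_in(rmD)"]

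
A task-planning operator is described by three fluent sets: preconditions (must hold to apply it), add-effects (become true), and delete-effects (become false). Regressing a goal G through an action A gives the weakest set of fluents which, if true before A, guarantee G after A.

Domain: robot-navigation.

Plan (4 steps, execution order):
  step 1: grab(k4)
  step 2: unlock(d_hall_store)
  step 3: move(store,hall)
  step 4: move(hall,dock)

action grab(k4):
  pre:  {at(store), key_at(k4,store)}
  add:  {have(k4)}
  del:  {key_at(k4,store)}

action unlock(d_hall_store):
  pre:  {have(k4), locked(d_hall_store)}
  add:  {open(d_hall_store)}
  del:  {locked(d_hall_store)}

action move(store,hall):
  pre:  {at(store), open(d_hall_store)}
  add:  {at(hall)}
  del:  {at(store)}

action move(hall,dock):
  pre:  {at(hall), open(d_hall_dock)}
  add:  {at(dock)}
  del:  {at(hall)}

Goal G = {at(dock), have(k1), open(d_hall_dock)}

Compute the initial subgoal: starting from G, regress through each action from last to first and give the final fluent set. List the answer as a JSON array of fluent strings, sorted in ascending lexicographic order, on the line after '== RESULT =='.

Work backward from the goal:
  through step 4 (move(hall,dock)): drop {at(dock)}, keep {have(k1), open(d_hall_dock)}, require {at(hall), open(d_hall_dock)}
    → {at(hall), have(k1), open(d_hall_dock)}
  through step 3 (move(store,hall)): drop {at(hall)}, keep {have(k1), open(d_hall_dock)}, require {at(store), open(d_hall_store)}
    → {at(store), have(k1), open(d_hall_dock), open(d_hall_store)}
  through step 2 (unlock(d_hall_store)): drop {open(d_hall_store)}, keep {at(store), have(k1), open(d_hall_dock)}, require {have(k4), locked(d_hall_store)}
    → {at(store), have(k1), have(k4), locked(d_hall_store), open(d_hall_dock)}
  through step 1 (grab(k4)): drop {have(k4)}, keep {at(store), have(k1), locked(d_hall_store), open(d_hall_dock)}, require {at(store), key_at(k4,store)}
    → {at(store), have(k1), key_at(k4,store), locked(d_hall_store), open(d_hall_dock)}

== RESULT ==
["at(store)", "have(k1)", "key_at(k4,store)", "locked(d_hall_store)", "open(d_hall_dock)"]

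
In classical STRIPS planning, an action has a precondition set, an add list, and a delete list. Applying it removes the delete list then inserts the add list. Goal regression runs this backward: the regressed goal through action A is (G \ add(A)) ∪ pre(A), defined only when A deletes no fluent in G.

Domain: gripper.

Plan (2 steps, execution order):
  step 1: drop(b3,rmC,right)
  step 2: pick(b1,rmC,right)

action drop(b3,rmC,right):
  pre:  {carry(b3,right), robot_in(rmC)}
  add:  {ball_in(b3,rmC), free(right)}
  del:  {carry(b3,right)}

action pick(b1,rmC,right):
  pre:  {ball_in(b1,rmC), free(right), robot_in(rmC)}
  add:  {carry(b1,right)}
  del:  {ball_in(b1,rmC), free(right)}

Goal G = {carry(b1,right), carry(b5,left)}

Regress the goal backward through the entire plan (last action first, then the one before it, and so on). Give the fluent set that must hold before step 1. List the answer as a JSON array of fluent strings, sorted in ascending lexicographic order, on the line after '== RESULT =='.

Work backward from the goal:
  through step 2 (pick(b1,rmC,right)): drop {carry(b1,right)}, keep {carry(b5,left)}, require {ball_in(b1,rmC), free(right), robot_in(rmC)}
    → {ball_in(b1,rmC), carry(b5,left), free(right), robot_in(rmC)}
  through step 1 (drop(b3,rmC,right)): drop {free(right)}, keep {ball_in(b1,rmC), carry(b5,left), robot_in(rmC)}, require {carry(b3,right), robot_in(rmC)}
    → {ball_in(b1,rmC), carry(b3,right), carry(b5,left), robot_in(rmC)}

== RESULT ==
["ball_in(b1,rmC)", "carry(b3,right)", "carry(b5,left)", "robot_in(rmC)"]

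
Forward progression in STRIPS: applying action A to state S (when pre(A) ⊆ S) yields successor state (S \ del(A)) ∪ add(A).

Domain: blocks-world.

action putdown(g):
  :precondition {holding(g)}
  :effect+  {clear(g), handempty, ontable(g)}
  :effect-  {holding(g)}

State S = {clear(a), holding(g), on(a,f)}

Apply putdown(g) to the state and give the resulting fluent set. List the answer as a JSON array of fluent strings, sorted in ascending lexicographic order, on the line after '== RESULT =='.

Compute (S \ del) ∪ add:
  pre ⊆ S: {holding(g)} ⊆ S  — applicable
  S \ del = {clear(a), on(a,f)}
  ∪ add   = {clear(a), clear(g), handempty, on(a,f), ontable(g)}

== RESULT ==
["clear(a)", "clear(g)", "handempty", "on(a,f)", "ontable(g)"]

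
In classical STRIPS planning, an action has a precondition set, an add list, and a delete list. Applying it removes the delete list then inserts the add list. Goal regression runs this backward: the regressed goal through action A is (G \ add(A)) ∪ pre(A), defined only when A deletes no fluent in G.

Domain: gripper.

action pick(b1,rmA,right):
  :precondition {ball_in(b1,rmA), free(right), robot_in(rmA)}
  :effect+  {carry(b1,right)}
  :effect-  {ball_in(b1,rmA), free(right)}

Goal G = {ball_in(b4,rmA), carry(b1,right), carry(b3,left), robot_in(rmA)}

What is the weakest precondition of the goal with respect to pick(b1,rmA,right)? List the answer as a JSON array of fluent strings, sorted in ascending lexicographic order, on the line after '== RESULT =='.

Compute (G \ add) ∪ pre:
  G ∩ del = {}  (empty — regression defined)
  G \ add = {ball_in(b4,rmA), carry(b1,right), carry(b3,left), robot_in(rmA)} \ {carry(b1,right)} = {ball_in(b4,rmA), carry(b3,left), robot_in(rmA)}
  ∪ pre   = {ball_in(b4,rmA), carry(b3,left), robot_in(rmA)} ∪ {ball_in(b1,rmA), free(right), robot_in(rmA)}
          = {ball_in(b1,rmA), ball_in(b4,rmA), carry(b3,left), free(right), robot_in(rmA)}

== RESULT ==
["ball_in(b1,rmA)", "ball_in(b4,rmA)", "carry(b3,left)", "free(right)", "robot_in(rmA)"]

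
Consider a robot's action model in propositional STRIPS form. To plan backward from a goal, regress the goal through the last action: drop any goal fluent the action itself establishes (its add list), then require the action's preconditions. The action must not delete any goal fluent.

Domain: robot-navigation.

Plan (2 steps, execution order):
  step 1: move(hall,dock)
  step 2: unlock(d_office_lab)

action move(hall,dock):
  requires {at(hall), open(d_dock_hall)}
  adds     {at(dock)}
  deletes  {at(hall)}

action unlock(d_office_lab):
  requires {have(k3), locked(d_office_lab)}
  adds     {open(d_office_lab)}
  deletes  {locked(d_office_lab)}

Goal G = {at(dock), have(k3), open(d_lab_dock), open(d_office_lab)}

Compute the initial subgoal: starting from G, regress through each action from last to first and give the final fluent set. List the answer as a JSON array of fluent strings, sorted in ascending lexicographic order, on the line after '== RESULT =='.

Regress step by step:
  through step 2 (unlock(d_office_lab)): drop {open(d_office_lab)}, keep {at(dock), have(k3), open(d_lab_dock)}, require {have(k3), locked(d_office_lab)}
    → {at(dock), have(k3), locked(d_office_lab), open(d_lab_dock)}
  through step 1 (move(hall,dock)): drop {at(dock)}, keep {have(k3), locked(d_office_lab), open(d_lab_dock)}, require {at(hall), open(d_dock_hall)}
    → {at(hall), have(k3), locked(d_office_lab), open(d_dock_hall), open(d_lab_dock)}

== RESULT ==
["at(hall)", "have(k3)", "locked(d_office_lab)", "open(d_dock_hall)", "open(d_lab_dock)"]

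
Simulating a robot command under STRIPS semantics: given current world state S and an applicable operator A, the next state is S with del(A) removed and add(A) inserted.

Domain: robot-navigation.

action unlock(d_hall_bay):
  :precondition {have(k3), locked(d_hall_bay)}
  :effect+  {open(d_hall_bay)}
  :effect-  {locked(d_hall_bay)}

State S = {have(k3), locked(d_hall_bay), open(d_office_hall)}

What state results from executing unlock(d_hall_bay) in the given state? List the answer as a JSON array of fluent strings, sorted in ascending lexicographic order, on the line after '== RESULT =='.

Compute (S \ del) ∪ add:
  pre ⊆ S: {have(k3), locked(d_hall_bay)} ⊆ S  — applicable
  S \ del = {have(k3), open(d_office_hall)}
  ∪ add   = {have(k3), open(d_hall_bay), open(d_office_hall)}

== RESULT ==
["have(k3)", "open(d_hall_bay)", "open(d_office_hall)"]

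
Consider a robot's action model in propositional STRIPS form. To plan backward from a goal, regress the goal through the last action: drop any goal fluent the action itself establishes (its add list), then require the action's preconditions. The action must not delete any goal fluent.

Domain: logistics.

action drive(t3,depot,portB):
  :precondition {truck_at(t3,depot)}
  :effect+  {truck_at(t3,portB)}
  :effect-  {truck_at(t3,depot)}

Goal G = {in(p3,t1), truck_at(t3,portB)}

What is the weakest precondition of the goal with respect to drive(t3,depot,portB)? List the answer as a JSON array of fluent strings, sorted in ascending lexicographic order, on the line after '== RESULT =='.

Compute (G \ add) ∪ pre:
  G ∩ del = {}  (empty — regression defined)
  G \ add = {in(p3,t1), truck_at(t3,portB)} \ {truck_at(t3,portB)} = {in(p3,t1)}
  ∪ pre   = {in(p3,t1)} ∪ {truck_at(t3,depot)}
          = {in(p3,t1), truck_at(t3,depot)}

== RESULT ==
["in(p3,t1)", "truck_at(t3,depot)"]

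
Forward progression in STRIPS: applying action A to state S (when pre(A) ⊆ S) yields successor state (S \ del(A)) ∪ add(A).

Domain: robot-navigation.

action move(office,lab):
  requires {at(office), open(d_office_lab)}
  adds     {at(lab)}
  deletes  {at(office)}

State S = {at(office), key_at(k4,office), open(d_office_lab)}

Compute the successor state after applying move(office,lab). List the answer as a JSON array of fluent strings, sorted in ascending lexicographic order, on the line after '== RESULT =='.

Progress:
  pre ⊆ S: {at(office), open(d_office_lab)} ⊆ S  — applicable
  S \ del = {key_at(k4,office), open(d_office_lab)}
  ∪ add   = {at(lab), key_at(k4,office), open(d_office_lab)}

== RESULT ==
["at(lab)", "key_at(k4,office)", "open(d_office_lab)"]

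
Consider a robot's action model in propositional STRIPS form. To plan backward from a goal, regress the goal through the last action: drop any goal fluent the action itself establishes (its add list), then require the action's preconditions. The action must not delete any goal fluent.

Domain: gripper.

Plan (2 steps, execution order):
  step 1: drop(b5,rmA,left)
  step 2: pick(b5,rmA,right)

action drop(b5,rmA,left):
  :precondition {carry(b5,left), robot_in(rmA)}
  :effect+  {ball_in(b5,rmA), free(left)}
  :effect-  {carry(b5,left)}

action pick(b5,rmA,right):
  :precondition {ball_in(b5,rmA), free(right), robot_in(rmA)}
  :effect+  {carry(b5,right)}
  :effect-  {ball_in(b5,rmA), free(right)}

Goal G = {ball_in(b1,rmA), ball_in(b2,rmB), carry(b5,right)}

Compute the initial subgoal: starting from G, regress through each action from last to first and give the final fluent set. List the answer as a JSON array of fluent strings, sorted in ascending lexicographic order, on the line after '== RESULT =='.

Regress step by step:
  through step 2 (pick(b5,rmA,right)): drop {carry(b5,right)}, keep {ball_in(b1,rmA), ball_in(b2,rmB)}, require {ball_in(b5,rmA), free(right), robot_in(rmA)}
    → {ball_in(b1,rmA), ball_in(b2,rmB), ball_in(b5,rmA), free(right), robot_in(rmA)}
  through step 1 (drop(b5,rmA,left)): drop {ball_in(b5,rmA)}, keep {ball_in(b1,rmA), ball_in(b2,rmB), free(right), robot_in(rmA)}, require {carry(b5,left), robot_in(rmA)}
    → {ball_in(b1,rmA), ball_in(b2,rmB), carry(b5,left), free(right), robot_in(rmA)}

== RESULT ==
["ball_in(b1,rmA)", "ball_in(b2,rmB)", "carry(b5,left)", "free(right)", "robot_in(rmA)"]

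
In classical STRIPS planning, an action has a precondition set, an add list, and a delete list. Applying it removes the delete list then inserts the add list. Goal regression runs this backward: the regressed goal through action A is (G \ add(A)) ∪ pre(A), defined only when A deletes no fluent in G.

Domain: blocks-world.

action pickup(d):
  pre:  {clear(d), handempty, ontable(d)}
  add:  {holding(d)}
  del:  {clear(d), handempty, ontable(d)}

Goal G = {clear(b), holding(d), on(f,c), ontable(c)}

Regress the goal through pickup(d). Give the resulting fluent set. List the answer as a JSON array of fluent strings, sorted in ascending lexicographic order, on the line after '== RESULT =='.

Regress:
  G ∩ del = {}  (empty — regression defined)
  G \ add = {clear(b), holding(d), on(f,c), ontable(c)} \ {holding(d)} = {clear(b), on(f,c), ontable(c)}
  ∪ pre   = {clear(b), on(f,c), ontable(c)} ∪ {clear(d), handempty, ontable(d)}
          = {clear(b), clear(d), handempty, on(f,c), ontable(c), ontable(d)}

== RESULT ==
["clear(b)", "clear(d)", "handempty", "on(f,c)", "ontable(c)", "ontable(d)"]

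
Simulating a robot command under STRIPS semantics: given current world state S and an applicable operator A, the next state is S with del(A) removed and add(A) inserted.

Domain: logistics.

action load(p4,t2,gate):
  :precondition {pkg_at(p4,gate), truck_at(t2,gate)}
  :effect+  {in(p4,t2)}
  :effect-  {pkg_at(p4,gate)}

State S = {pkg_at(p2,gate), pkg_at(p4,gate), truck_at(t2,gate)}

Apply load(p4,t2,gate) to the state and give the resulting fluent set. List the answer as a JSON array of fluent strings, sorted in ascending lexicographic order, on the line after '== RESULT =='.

Progress:
  pre ⊆ S: {pkg_at(p4,gate), truck_at(t2,gate)} ⊆ S  — applicable
  S \ del = {pkg_at(p2,gate), truck_at(t2,gate)}
  ∪ add   = {in(p4,t2), pkg_at(p2,gate), truck_at(t2,gate)}

== RESULT ==
["in(p4,t2)", "pkg_at(p2,gate)", "truck_at(t2,gate)"]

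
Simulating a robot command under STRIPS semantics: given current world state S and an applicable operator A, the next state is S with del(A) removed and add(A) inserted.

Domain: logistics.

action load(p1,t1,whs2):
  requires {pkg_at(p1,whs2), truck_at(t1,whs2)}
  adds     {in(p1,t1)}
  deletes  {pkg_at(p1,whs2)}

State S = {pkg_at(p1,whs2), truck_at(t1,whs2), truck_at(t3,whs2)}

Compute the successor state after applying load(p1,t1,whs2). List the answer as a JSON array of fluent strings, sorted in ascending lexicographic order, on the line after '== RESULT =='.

Compute (S \ del) ∪ add:
  pre ⊆ S: {pkg_at(p1,whs2), truck_at(t1,whs2)} ⊆ S  — applicable
  S \ del = {truck_at(t1,whs2), truck_at(t3,whs2)}
  ∪ add   = {in(p1,t1), truck_at(t1,whs2), truck_at(t3,whs2)}

== RESULT ==
["in(p1,t1)", "truck_at(t1,whs2)", "truck_at(t3,whs2)"]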